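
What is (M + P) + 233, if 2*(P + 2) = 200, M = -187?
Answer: 144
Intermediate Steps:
P = 98 (P = -2 + (½)*200 = -2 + 100 = 98)
(M + P) + 233 = (-187 + 98) + 233 = -89 + 233 = 144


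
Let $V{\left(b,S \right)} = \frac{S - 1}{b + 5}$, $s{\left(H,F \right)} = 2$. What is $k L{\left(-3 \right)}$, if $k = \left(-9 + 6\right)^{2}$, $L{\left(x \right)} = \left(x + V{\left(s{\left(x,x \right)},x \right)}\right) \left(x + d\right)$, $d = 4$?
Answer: $- \frac{225}{7} \approx -32.143$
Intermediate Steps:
$V{\left(b,S \right)} = \frac{-1 + S}{5 + b}$
$L{\left(x \right)} = \left(4 + x\right) \left(- \frac{1}{7} + \frac{8 x}{7}\right)$ ($L{\left(x \right)} = \left(x + \frac{-1 + x}{5 + 2}\right) \left(x + 4\right) = \left(x + \frac{-1 + x}{7}\right) \left(4 + x\right) = \left(x + \left(- \frac{1}{7} + \frac{x}{7}\right)\right) \left(4 + x\right) = \left(- \frac{1}{7} + \frac{8 x}{7}\right) \left(4 + x\right) = \left(4 + x\right) \left(- \frac{1}{7} + \frac{8 x}{7}\right)$)
$k = 9$ ($k = \left(-3\right)^{2} = 9$)
$k L{\left(-3 \right)} = 9 \left(- \frac{4}{7} + \frac{8 \left(-3\right)^{2}}{7} + \frac{31}{7} \left(-3\right)\right) = 9 \left(- \frac{4}{7} + \frac{8}{7} \cdot 9 - \frac{93}{7}\right) = 9 \left(- \frac{4}{7} + \frac{72}{7} - \frac{93}{7}\right) = 9 \left(- \frac{25}{7}\right) = - \frac{225}{7}$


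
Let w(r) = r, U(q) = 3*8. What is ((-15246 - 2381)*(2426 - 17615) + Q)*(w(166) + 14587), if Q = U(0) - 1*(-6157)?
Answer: 3950007817052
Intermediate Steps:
U(q) = 24
Q = 6181 (Q = 24 - 1*(-6157) = 24 + 6157 = 6181)
((-15246 - 2381)*(2426 - 17615) + Q)*(w(166) + 14587) = ((-15246 - 2381)*(2426 - 17615) + 6181)*(166 + 14587) = (-17627*(-15189) + 6181)*14753 = (267736503 + 6181)*14753 = 267742684*14753 = 3950007817052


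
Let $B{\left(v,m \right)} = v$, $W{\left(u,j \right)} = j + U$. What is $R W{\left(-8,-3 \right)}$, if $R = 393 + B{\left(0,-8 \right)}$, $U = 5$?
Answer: $786$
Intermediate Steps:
$W{\left(u,j \right)} = 5 + j$ ($W{\left(u,j \right)} = j + 5 = 5 + j$)
$R = 393$ ($R = 393 + 0 = 393$)
$R W{\left(-8,-3 \right)} = 393 \left(5 - 3\right) = 393 \cdot 2 = 786$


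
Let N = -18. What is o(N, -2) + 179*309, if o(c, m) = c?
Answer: 55293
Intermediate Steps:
o(N, -2) + 179*309 = -18 + 179*309 = -18 + 55311 = 55293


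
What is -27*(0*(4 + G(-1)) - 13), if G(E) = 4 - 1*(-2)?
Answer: 351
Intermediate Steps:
G(E) = 6 (G(E) = 4 + 2 = 6)
-27*(0*(4 + G(-1)) - 13) = -27*(0*(4 + 6) - 13) = -27*(0*10 - 13) = -27*(0 - 13) = -27*(-13) = 351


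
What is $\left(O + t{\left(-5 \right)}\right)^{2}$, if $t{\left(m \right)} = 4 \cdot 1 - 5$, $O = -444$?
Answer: $198025$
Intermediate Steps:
$t{\left(m \right)} = -1$ ($t{\left(m \right)} = 4 - 5 = -1$)
$\left(O + t{\left(-5 \right)}\right)^{2} = \left(-444 - 1\right)^{2} = \left(-445\right)^{2} = 198025$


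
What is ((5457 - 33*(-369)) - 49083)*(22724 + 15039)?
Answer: -1187608587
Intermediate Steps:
((5457 - 33*(-369)) - 49083)*(22724 + 15039) = ((5457 - 1*(-12177)) - 49083)*37763 = ((5457 + 12177) - 49083)*37763 = (17634 - 49083)*37763 = -31449*37763 = -1187608587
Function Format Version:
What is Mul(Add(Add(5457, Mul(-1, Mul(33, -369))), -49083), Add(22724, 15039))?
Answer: -1187608587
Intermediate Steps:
Mul(Add(Add(5457, Mul(-1, Mul(33, -369))), -49083), Add(22724, 15039)) = Mul(Add(Add(5457, Mul(-1, -12177)), -49083), 37763) = Mul(Add(Add(5457, 12177), -49083), 37763) = Mul(Add(17634, -49083), 37763) = Mul(-31449, 37763) = -1187608587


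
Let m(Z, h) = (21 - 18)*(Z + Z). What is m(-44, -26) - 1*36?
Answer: -300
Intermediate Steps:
m(Z, h) = 6*Z (m(Z, h) = 3*(2*Z) = 6*Z)
m(-44, -26) - 1*36 = 6*(-44) - 1*36 = -264 - 36 = -300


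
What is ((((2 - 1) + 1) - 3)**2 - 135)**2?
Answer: 17956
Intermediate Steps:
((((2 - 1) + 1) - 3)**2 - 135)**2 = (((1 + 1) - 3)**2 - 135)**2 = ((2 - 3)**2 - 135)**2 = ((-1)**2 - 135)**2 = (1 - 135)**2 = (-134)**2 = 17956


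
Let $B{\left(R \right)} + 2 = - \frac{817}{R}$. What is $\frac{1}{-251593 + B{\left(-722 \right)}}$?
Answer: $- \frac{38}{9560567} \approx -3.9747 \cdot 10^{-6}$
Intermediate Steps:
$B{\left(R \right)} = -2 - \frac{817}{R}$
$\frac{1}{-251593 + B{\left(-722 \right)}} = \frac{1}{-251593 - \left(2 + \frac{817}{-722}\right)} = \frac{1}{-251593 - \frac{33}{38}} = \frac{1}{- \frac{9560567}{38}} = - \frac{38}{9560567}$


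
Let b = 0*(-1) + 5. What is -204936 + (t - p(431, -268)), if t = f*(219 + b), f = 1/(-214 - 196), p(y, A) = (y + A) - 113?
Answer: -42022242/205 ≈ -2.0499e+5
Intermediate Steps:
p(y, A) = -113 + A + y (p(y, A) = (A + y) - 113 = -113 + A + y)
b = 5 (b = 0 + 5 = 5)
f = -1/410 (f = 1/(-410) = -1/410 ≈ -0.0024390)
t = -112/205 (t = -(219 + 5)/410 = -1/410*224 = -112/205 ≈ -0.54634)
-204936 + (t - p(431, -268)) = -204936 + (-112/205 - (-113 - 268 + 431)) = -204936 + (-112/205 - 1*50) = -204936 + (-112/205 - 50) = -204936 - 10362/205 = -42022242/205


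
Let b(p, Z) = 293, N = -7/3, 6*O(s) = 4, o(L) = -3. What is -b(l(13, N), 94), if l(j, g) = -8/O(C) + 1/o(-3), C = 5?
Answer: -293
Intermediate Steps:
O(s) = 2/3 (O(s) = (1/6)*4 = 2/3)
N = -7/3 (N = -7*1/3 = -7/3 ≈ -2.3333)
l(j, g) = -37/3 (l(j, g) = -8/2/3 + 1/(-3) = -8*3/2 + 1*(-1/3) = -12 - 1/3 = -37/3)
-b(l(13, N), 94) = -1*293 = -293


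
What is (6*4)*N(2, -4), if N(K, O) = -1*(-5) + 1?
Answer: 144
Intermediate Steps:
N(K, O) = 6 (N(K, O) = 5 + 1 = 6)
(6*4)*N(2, -4) = (6*4)*6 = 24*6 = 144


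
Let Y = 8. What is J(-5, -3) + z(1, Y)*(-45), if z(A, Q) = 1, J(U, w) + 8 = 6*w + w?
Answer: -74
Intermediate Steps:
J(U, w) = -8 + 7*w (J(U, w) = -8 + (6*w + w) = -8 + 7*w)
J(-5, -3) + z(1, Y)*(-45) = (-8 + 7*(-3)) + 1*(-45) = (-8 - 21) - 45 = -29 - 45 = -74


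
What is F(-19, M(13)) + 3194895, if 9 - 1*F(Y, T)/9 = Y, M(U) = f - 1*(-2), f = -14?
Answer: 3195147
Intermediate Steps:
M(U) = -12 (M(U) = -14 - 1*(-2) = -14 + 2 = -12)
F(Y, T) = 81 - 9*Y
F(-19, M(13)) + 3194895 = (81 - 9*(-19)) + 3194895 = (81 + 171) + 3194895 = 252 + 3194895 = 3195147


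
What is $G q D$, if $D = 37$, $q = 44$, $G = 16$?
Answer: $26048$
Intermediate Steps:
$G q D = 16 \cdot 44 \cdot 37 = 704 \cdot 37 = 26048$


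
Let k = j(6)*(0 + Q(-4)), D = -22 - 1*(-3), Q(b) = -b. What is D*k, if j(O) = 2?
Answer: -152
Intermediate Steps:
D = -19 (D = -22 + 3 = -19)
k = 8 (k = 2*(0 - 1*(-4)) = 2*(0 + 4) = 2*4 = 8)
D*k = -19*8 = -152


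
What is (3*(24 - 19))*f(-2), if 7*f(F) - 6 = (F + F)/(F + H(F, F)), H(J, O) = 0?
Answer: 120/7 ≈ 17.143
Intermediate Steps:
f(F) = 8/7 (f(F) = 6/7 + ((F + F)/(F + 0))/7 = 6/7 + ((2*F)/F)/7 = 6/7 + (1/7)*2 = 6/7 + 2/7 = 8/7)
(3*(24 - 19))*f(-2) = (3*(24 - 19))*(8/7) = (3*5)*(8/7) = 15*(8/7) = 120/7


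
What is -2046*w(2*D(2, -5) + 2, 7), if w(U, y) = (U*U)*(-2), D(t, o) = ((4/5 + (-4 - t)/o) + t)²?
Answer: 4730352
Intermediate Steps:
D(t, o) = (⅘ + t + (-4 - t)/o)² (D(t, o) = ((4*(⅕) + (-4 - t)/o) + t)² = ((⅘ + (-4 - t)/o) + t)² = (⅘ + t + (-4 - t)/o)²)
w(U, y) = -2*U² (w(U, y) = U²*(-2) = -2*U²)
-2046*w(2*D(2, -5) + 2, 7) = -(-4092)*(2*((1/25)*(-20 - 5*2 + 4*(-5) + 5*(-5)*2)²/(-5)²) + 2)² = -(-4092)*(2*((1/25)*(1/25)*(-20 - 10 - 20 - 50)²) + 2)² = -(-4092)*(2*((1/25)*(1/25)*(-100)²) + 2)² = -(-4092)*(2*((1/25)*(1/25)*10000) + 2)² = -(-4092)*(2*16 + 2)² = -(-4092)*(32 + 2)² = -(-4092)*34² = -(-4092)*1156 = -2046*(-2312) = 4730352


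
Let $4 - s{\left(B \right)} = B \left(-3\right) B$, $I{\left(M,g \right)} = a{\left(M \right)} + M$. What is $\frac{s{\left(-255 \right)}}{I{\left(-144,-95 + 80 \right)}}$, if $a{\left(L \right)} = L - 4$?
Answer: $- \frac{195079}{292} \approx -668.08$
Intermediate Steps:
$a{\left(L \right)} = -4 + L$
$I{\left(M,g \right)} = -4 + 2 M$ ($I{\left(M,g \right)} = \left(-4 + M\right) + M = -4 + 2 M$)
$s{\left(B \right)} = 4 + 3 B^{2}$ ($s{\left(B \right)} = 4 - B \left(-3\right) B = 4 - - 3 B B = 4 - - 3 B^{2} = 4 + 3 B^{2}$)
$\frac{s{\left(-255 \right)}}{I{\left(-144,-95 + 80 \right)}} = \frac{4 + 3 \left(-255\right)^{2}}{-4 + 2 \left(-144\right)} = \frac{4 + 3 \cdot 65025}{-4 - 288} = \frac{4 + 195075}{-292} = 195079 \left(- \frac{1}{292}\right) = - \frac{195079}{292}$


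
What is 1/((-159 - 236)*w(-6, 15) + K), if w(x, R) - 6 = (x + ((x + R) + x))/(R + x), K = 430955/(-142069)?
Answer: -426207/955286200 ≈ -0.00044616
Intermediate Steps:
K = -430955/142069 (K = 430955*(-1/142069) = -430955/142069 ≈ -3.0334)
w(x, R) = 6 + (R + 3*x)/(R + x) (w(x, R) = 6 + (x + ((x + R) + x))/(R + x) = 6 + (x + ((R + x) + x))/(R + x) = 6 + (x + (R + 2*x))/(R + x) = 6 + (R + 3*x)/(R + x))
1/((-159 - 236)*w(-6, 15) + K) = 1/((-159 - 236)*((7*15 + 9*(-6))/(15 - 6)) - 430955/142069) = 1/(-395*(105 - 54)/9 - 430955/142069) = 1/(-395*51/9 - 430955/142069) = 1/(-395*17/3 - 430955/142069) = 1/(-6715/3 - 430955/142069) = 1/(-955286200/426207) = -426207/955286200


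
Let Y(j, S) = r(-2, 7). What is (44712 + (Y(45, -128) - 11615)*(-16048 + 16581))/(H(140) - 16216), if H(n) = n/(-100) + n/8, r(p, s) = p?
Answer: 61471490/161999 ≈ 379.46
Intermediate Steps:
H(n) = 23*n/200 (H(n) = n*(-1/100) + n*(1/8) = -n/100 + n/8 = 23*n/200)
Y(j, S) = -2
(44712 + (Y(45, -128) - 11615)*(-16048 + 16581))/(H(140) - 16216) = (44712 + (-2 - 11615)*(-16048 + 16581))/((23/200)*140 - 16216) = (44712 - 11617*533)/(161/10 - 16216) = (44712 - 6191861)/(-161999/10) = -6147149*(-10/161999) = 61471490/161999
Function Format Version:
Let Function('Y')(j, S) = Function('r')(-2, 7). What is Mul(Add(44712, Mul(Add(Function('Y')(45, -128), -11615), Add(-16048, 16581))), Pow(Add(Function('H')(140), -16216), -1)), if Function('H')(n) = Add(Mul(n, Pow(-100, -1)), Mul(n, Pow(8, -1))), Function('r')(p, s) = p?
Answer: Rational(61471490, 161999) ≈ 379.46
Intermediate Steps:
Function('H')(n) = Mul(Rational(23, 200), n) (Function('H')(n) = Add(Mul(n, Rational(-1, 100)), Mul(n, Rational(1, 8))) = Add(Mul(Rational(-1, 100), n), Mul(Rational(1, 8), n)) = Mul(Rational(23, 200), n))
Function('Y')(j, S) = -2
Mul(Add(44712, Mul(Add(Function('Y')(45, -128), -11615), Add(-16048, 16581))), Pow(Add(Function('H')(140), -16216), -1)) = Mul(Add(44712, Mul(Add(-2, -11615), Add(-16048, 16581))), Pow(Add(Mul(Rational(23, 200), 140), -16216), -1)) = Mul(Add(44712, Mul(-11617, 533)), Pow(Add(Rational(161, 10), -16216), -1)) = Mul(Add(44712, -6191861), Pow(Rational(-161999, 10), -1)) = Mul(-6147149, Rational(-10, 161999)) = Rational(61471490, 161999)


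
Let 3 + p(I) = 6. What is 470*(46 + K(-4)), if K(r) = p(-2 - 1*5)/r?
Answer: 42535/2 ≈ 21268.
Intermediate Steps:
p(I) = 3 (p(I) = -3 + 6 = 3)
K(r) = 3/r
470*(46 + K(-4)) = 470*(46 + 3/(-4)) = 470*(46 + 3*(-¼)) = 470*(46 - ¾) = 470*(181/4) = 42535/2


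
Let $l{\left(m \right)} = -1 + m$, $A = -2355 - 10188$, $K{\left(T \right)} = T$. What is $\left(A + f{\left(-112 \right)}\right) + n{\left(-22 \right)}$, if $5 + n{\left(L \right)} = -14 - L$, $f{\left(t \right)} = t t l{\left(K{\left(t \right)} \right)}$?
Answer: $-1430012$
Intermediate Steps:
$A = -12543$ ($A = -2355 - 10188 = -12543$)
$f{\left(t \right)} = t^{2} \left(-1 + t\right)$ ($f{\left(t \right)} = t t \left(-1 + t\right) = t^{2} \left(-1 + t\right)$)
$n{\left(L \right)} = -19 - L$ ($n{\left(L \right)} = -5 - \left(14 + L\right) = -19 - L$)
$\left(A + f{\left(-112 \right)}\right) + n{\left(-22 \right)} = \left(-12543 + \left(-112\right)^{2} \left(-1 - 112\right)\right) - -3 = \left(-12543 + 12544 \left(-113\right)\right) + \left(-19 + 22\right) = \left(-12543 - 1417472\right) + 3 = -1430015 + 3 = -1430012$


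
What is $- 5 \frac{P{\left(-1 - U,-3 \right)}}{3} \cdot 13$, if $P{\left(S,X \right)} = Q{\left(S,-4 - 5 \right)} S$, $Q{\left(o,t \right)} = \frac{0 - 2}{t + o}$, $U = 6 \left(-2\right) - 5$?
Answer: $\frac{2080}{21} \approx 99.048$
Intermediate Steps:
$U = -17$ ($U = -12 - 5 = -17$)
$Q{\left(o,t \right)} = - \frac{2}{o + t}$
$P{\left(S,X \right)} = - \frac{2 S}{-9 + S}$ ($P{\left(S,X \right)} = - \frac{2}{S - 9} S = - \frac{2}{-9 + S} S = - \frac{2 S}{-9 + S}$)
$- 5 \frac{P{\left(-1 - U,-3 \right)}}{3} \cdot 13 = - 5 \frac{\left(-2\right) \left(-1 - -17\right) \frac{1}{-9 - -16}}{3} \cdot 13 = - 5 - \frac{2 \left(-1 + 17\right)}{-9 + \left(-1 + 17\right)} \frac{1}{3} \cdot 13 = - 5 \left(-2\right) 16 \frac{1}{-9 + 16} \cdot \frac{1}{3} \cdot 13 = - 5 \left(-2\right) 16 \cdot \frac{1}{7} \cdot \frac{1}{3} \cdot 13 = - 5 \left(\left(- \frac{32}{7}\right) \frac{1}{3}\right) 13 = \left(-5\right) \left(- \frac{32}{21}\right) 13 = \frac{160}{21} \cdot 13 = \frac{2080}{21}$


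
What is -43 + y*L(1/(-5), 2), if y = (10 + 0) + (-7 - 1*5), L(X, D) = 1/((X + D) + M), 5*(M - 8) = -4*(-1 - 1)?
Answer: -2461/57 ≈ -43.175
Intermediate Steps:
M = 48/5 (M = 8 + (-4*(-1 - 1))/5 = 8 + (-4*(-2))/5 = 8 + (⅕)*8 = 8 + 8/5 = 48/5 ≈ 9.6000)
L(X, D) = 1/(48/5 + D + X) (L(X, D) = 1/((X + D) + 48/5) = 1/((D + X) + 48/5) = 1/(48/5 + D + X))
y = -2 (y = 10 + (-7 - 5) = 10 - 12 = -2)
-43 + y*L(1/(-5), 2) = -43 - 10/(48 + 5*2 + 5*(1/(-5))) = -43 - 10/(48 + 10 + 5*(1*(-⅕))) = -43 - 10/(48 + 10 + 5*(-⅕)) = -43 - 10/(48 + 10 - 1) = -43 - 10/57 = -2461/57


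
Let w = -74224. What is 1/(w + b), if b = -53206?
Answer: -1/127430 ≈ -7.8474e-6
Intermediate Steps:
1/(w + b) = 1/(-74224 - 53206) = 1/(-127430) = -1/127430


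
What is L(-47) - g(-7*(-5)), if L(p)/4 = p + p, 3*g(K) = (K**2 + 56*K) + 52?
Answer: -1455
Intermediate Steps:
g(K) = 52/3 + K**2/3 + 56*K/3 (g(K) = ((K**2 + 56*K) + 52)/3 = (52 + K**2 + 56*K)/3 = 52/3 + K**2/3 + 56*K/3)
L(p) = 8*p (L(p) = 4*(p + p) = 4*(2*p) = 8*p)
L(-47) - g(-7*(-5)) = 8*(-47) - (52/3 + (-7*(-5))**2/3 + 56*(-7*(-5))/3) = -376 - (52/3 + (1/3)*35**2 + (56/3)*35) = -376 - (52/3 + (1/3)*1225 + 1960/3) = -376 - (52/3 + 1225/3 + 1960/3) = -376 - 1*1079 = -376 - 1079 = -1455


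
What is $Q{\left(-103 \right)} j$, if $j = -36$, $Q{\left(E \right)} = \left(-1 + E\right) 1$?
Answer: $3744$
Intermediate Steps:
$Q{\left(E \right)} = -1 + E$
$Q{\left(-103 \right)} j = \left(-1 - 103\right) \left(-36\right) = \left(-104\right) \left(-36\right) = 3744$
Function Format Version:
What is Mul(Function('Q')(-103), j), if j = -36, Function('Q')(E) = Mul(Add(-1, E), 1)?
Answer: 3744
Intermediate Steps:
Function('Q')(E) = Add(-1, E)
Mul(Function('Q')(-103), j) = Mul(Add(-1, -103), -36) = Mul(-104, -36) = 3744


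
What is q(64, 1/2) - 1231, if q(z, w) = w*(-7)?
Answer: -2469/2 ≈ -1234.5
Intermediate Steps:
q(z, w) = -7*w
q(64, 1/2) - 1231 = -7/2 - 1231 = -2469/2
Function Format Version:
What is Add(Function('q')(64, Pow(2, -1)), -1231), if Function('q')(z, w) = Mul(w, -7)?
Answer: Rational(-2469, 2) ≈ -1234.5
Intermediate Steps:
Function('q')(z, w) = Mul(-7, w)
Add(Function('q')(64, Pow(2, -1)), -1231) = Add(Mul(-7, Pow(2, -1)), -1231) = Add(Mul(-7, Rational(1, 2)), -1231) = Add(Rational(-7, 2), -1231) = Rational(-2469, 2)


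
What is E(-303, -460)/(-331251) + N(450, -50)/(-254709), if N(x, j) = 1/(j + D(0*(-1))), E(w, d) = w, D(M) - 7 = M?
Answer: 1106311604/1209340757079 ≈ 0.00091481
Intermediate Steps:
D(M) = 7 + M
N(x, j) = 1/(7 + j) (N(x, j) = 1/(j + (7 + 0*(-1))) = 1/(j + (7 + 0)) = 1/(j + 7) = 1/(7 + j))
E(-303, -460)/(-331251) + N(450, -50)/(-254709) = -303/(-331251) + 1/((7 - 50)*(-254709)) = -303*(-1/331251) - 1/254709/(-43) = 101/110417 - 1/43*(-1/254709) = 101/110417 + 1/10952487 = 1106311604/1209340757079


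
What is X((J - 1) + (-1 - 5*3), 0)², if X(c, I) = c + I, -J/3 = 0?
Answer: 289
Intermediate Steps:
J = 0 (J = -3*0 = 0)
X(c, I) = I + c
X((J - 1) + (-1 - 5*3), 0)² = (0 + ((0 - 1) + (-1 - 5*3)))² = (0 + (-1 + (-1 - 15)))² = (0 + (-1 - 16))² = (0 - 17)² = (-17)² = 289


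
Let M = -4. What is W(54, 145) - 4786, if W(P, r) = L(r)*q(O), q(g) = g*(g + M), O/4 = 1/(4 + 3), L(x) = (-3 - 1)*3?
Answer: -233362/49 ≈ -4762.5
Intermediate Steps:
L(x) = -12 (L(x) = -4*3 = -12)
O = 4/7 (O = 4/(4 + 3) = 4/7 ≈ 0.57143)
q(g) = g*(-4 + g) (q(g) = g*(g - 4) = g*(-4 + g))
W(P, r) = 1152/49 (W(P, r) = -48*(-4 + 4/7)/7 = -48*(-24)/(7*7) = -12*(-96/49) = 1152/49)
W(54, 145) - 4786 = 1152/49 - 4786 = -233362/49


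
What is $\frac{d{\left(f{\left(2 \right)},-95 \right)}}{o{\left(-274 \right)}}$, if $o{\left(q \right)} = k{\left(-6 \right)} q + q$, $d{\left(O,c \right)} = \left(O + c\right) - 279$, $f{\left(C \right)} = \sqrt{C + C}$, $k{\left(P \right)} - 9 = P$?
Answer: $\frac{93}{274} \approx 0.33942$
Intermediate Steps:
$k{\left(P \right)} = 9 + P$
$f{\left(C \right)} = \sqrt{2} \sqrt{C}$ ($f{\left(C \right)} = \sqrt{2 C} = \sqrt{2} \sqrt{C}$)
$d{\left(O,c \right)} = -279 + O + c$
$o{\left(q \right)} = 4 q$ ($o{\left(q \right)} = \left(9 - 6\right) q + q = 3 q + q = 4 q$)
$\frac{d{\left(f{\left(2 \right)},-95 \right)}}{o{\left(-274 \right)}} = \frac{-279 + \sqrt{2} \sqrt{2} - 95}{4 \left(-274\right)} = \frac{-279 + 2 - 95}{-1096} = \left(-372\right) \left(- \frac{1}{1096}\right) = \frac{93}{274}$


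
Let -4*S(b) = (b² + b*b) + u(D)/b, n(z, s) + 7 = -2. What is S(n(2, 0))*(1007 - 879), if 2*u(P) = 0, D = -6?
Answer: -5184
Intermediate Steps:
u(P) = 0 (u(P) = (½)*0 = 0)
n(z, s) = -9 (n(z, s) = -7 - 2 = -9)
S(b) = -b²/2 (S(b) = -((b² + b*b) + 0/b)/4 = -((b² + b²) + 0)/4 = -(2*b² + 0)/4 = -b²/2)
S(n(2, 0))*(1007 - 879) = (-½*(-9)²)*(1007 - 879) = -½*81*128 = -81/2*128 = -5184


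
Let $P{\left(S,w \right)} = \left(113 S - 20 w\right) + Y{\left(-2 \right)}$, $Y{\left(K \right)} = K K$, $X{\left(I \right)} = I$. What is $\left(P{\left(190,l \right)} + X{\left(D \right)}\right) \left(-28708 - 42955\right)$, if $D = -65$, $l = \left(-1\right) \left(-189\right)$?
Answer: $-1263347027$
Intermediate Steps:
$l = 189$
$Y{\left(K \right)} = K^{2}$
$P{\left(S,w \right)} = 4 - 20 w + 113 S$ ($P{\left(S,w \right)} = \left(113 S - 20 w\right) + \left(-2\right)^{2} = \left(- 20 w + 113 S\right) + 4 = 4 - 20 w + 113 S$)
$\left(P{\left(190,l \right)} + X{\left(D \right)}\right) \left(-28708 - 42955\right) = \left(\left(4 - 3780 + 113 \cdot 190\right) - 65\right) \left(-28708 - 42955\right) = \left(\left(4 - 3780 + 21470\right) - 65\right) \left(-71663\right) = \left(17694 - 65\right) \left(-71663\right) = 17629 \left(-71663\right) = -1263347027$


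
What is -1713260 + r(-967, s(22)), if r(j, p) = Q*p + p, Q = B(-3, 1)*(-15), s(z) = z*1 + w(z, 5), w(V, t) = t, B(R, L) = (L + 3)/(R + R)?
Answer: -1712963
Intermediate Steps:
B(R, L) = (3 + L)/(2*R) (B(R, L) = (3 + L)/((2*R)) = (3 + L)*(1/(2*R)) = (3 + L)/(2*R))
s(z) = 5 + z (s(z) = z*1 + 5 = z + 5 = 5 + z)
Q = 10 (Q = ((½)*(3 + 1)/(-3))*(-15) = ((½)*(-⅓)*4)*(-15) = -⅔*(-15) = 10)
r(j, p) = 11*p (r(j, p) = 10*p + p = 11*p)
-1713260 + r(-967, s(22)) = -1713260 + 11*(5 + 22) = -1713260 + 11*27 = -1713260 + 297 = -1712963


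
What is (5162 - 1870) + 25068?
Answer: 28360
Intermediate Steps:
(5162 - 1870) + 25068 = 3292 + 25068 = 28360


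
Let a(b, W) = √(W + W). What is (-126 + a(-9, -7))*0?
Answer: 0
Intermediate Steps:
a(b, W) = √2*√W (a(b, W) = √(2*W) = √2*√W)
(-126 + a(-9, -7))*0 = (-126 + √2*√(-7))*0 = (-126 + √2*(I*√7))*0 = (-126 + I*√14)*0 = 0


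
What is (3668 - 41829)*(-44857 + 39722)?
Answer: 195956735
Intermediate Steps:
(3668 - 41829)*(-44857 + 39722) = -38161*(-5135) = 195956735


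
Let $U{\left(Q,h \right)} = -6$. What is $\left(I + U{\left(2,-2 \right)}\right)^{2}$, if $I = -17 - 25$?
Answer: $2304$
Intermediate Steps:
$I = -42$
$\left(I + U{\left(2,-2 \right)}\right)^{2} = \left(-42 - 6\right)^{2} = \left(-48\right)^{2} = 2304$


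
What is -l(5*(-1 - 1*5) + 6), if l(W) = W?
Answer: 24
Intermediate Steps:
-l(5*(-1 - 1*5) + 6) = -(5*(-1 - 1*5) + 6) = -(5*(-1 - 5) + 6) = -(5*(-6) + 6) = -(-30 + 6) = -1*(-24) = 24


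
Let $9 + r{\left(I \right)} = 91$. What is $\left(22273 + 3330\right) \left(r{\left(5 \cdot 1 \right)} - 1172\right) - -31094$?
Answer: $-27876176$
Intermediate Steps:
$r{\left(I \right)} = 82$ ($r{\left(I \right)} = -9 + 91 = 82$)
$\left(22273 + 3330\right) \left(r{\left(5 \cdot 1 \right)} - 1172\right) - -31094 = \left(22273 + 3330\right) \left(82 - 1172\right) - -31094 = 25603 \left(-1090\right) + 31094 = -27907270 + 31094 = -27876176$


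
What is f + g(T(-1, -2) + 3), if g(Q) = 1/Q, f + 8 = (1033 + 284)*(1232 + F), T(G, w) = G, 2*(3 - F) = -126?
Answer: 3418917/2 ≈ 1.7095e+6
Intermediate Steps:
F = 66 (F = 3 - 1/2*(-126) = 3 + 63 = 66)
f = 1709458 (f = -8 + (1033 + 284)*(1232 + 66) = -8 + 1317*1298 = -8 + 1709466 = 1709458)
f + g(T(-1, -2) + 3) = 1709458 + 1/(-1 + 3) = 1709458 + 1/2 = 3418917/2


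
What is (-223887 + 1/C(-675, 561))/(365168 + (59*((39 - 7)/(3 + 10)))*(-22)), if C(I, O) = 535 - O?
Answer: -5821063/9411296 ≈ -0.61852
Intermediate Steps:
(-223887 + 1/C(-675, 561))/(365168 + (59*((39 - 7)/(3 + 10)))*(-22)) = (-223887 + 1/(535 - 1*561))/(365168 + (59*((39 - 7)/(3 + 10)))*(-22)) = (-223887 + 1/(535 - 561))/(365168 + (59*(32/13))*(-22)) = (-223887 + 1/(-26))/(365168 + (59*(32*(1/13)))*(-22)) = (-223887 - 1/26)/(365168 + (59*(32/13))*(-22)) = -5821063/(26*(365168 + (1888/13)*(-22))) = -5821063/(26*(365168 - 41536/13)) = -5821063/(26*4705648/13) = -5821063/26*13/4705648 = -5821063/9411296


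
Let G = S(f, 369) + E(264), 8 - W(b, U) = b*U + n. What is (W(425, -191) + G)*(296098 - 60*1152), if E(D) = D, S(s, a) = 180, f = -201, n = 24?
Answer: 18522085734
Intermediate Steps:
W(b, U) = -16 - U*b (W(b, U) = 8 - (b*U + 24) = 8 - (U*b + 24) = 8 - (24 + U*b) = 8 + (-24 - U*b) = -16 - U*b)
G = 444 (G = 180 + 264 = 444)
(W(425, -191) + G)*(296098 - 60*1152) = ((-16 - 1*(-191)*425) + 444)*(296098 - 60*1152) = ((-16 + 81175) + 444)*(296098 - 69120) = (81159 + 444)*226978 = 81603*226978 = 18522085734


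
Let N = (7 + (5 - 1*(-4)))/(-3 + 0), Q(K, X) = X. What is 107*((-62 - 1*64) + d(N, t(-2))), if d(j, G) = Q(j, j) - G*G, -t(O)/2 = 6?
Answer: -88382/3 ≈ -29461.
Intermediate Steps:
t(O) = -12 (t(O) = -2*6 = -12)
N = -16/3 (N = (7 + (5 + 4))/(-3) = (7 + 9)*(-⅓) = 16*(-⅓) = -16/3 ≈ -5.3333)
d(j, G) = j - G² (d(j, G) = j - G*G = j - G²)
107*((-62 - 1*64) + d(N, t(-2))) = 107*((-62 - 1*64) + (-16/3 - 1*(-12)²)) = 107*((-62 - 64) + (-16/3 - 1*144)) = 107*(-126 + (-16/3 - 144)) = 107*(-126 - 448/3) = 107*(-826/3) = -88382/3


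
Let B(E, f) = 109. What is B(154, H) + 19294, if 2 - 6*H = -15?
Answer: 19403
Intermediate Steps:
H = 17/6 (H = ⅓ - ⅙*(-15) = ⅓ + 5/2 = 17/6 ≈ 2.8333)
B(154, H) + 19294 = 109 + 19294 = 19403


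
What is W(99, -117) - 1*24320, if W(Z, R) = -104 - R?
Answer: -24307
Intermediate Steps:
W(99, -117) - 1*24320 = (-104 - 1*(-117)) - 1*24320 = (-104 + 117) - 24320 = 13 - 24320 = -24307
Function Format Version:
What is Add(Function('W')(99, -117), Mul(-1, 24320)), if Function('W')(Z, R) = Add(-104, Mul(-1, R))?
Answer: -24307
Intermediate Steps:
Add(Function('W')(99, -117), Mul(-1, 24320)) = Add(Add(-104, Mul(-1, -117)), Mul(-1, 24320)) = Add(Add(-104, 117), -24320) = Add(13, -24320) = -24307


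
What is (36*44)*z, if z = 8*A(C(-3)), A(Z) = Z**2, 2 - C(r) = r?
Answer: 316800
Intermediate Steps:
C(r) = 2 - r
z = 200 (z = 8*(2 - 1*(-3))**2 = 8*(2 + 3)**2 = 8*5**2 = 8*25 = 200)
(36*44)*z = (36*44)*200 = 1584*200 = 316800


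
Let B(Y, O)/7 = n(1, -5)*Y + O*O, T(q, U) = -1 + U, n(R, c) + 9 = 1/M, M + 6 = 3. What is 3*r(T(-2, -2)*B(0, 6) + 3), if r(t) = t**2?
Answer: 1701027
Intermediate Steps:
M = -3 (M = -6 + 3 = -3)
n(R, c) = -28/3 (n(R, c) = -9 + 1/(-3) = -9 - 1/3 = -28/3)
B(Y, O) = 7*O**2 - 196*Y/3 (B(Y, O) = 7*(-28*Y/3 + O*O) = 7*(-28*Y/3 + O**2) = 7*(O**2 - 28*Y/3) = 7*O**2 - 196*Y/3)
3*r(T(-2, -2)*B(0, 6) + 3) = 3*((-1 - 2)*(7*6**2 - 196/3*0) + 3)**2 = 3*(-3*(7*36 + 0) + 3)**2 = 3*(-3*(252 + 0) + 3)**2 = 3*(-3*252 + 3)**2 = 3*(-756 + 3)**2 = 3*(-753)**2 = 3*567009 = 1701027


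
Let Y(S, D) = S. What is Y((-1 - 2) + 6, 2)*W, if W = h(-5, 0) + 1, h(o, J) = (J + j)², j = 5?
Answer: 78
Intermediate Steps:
h(o, J) = (5 + J)² (h(o, J) = (J + 5)² = (5 + J)²)
W = 26 (W = (5 + 0)² + 1 = 5² + 1 = 25 + 1 = 26)
Y((-1 - 2) + 6, 2)*W = ((-1 - 2) + 6)*26 = (-3 + 6)*26 = 3*26 = 78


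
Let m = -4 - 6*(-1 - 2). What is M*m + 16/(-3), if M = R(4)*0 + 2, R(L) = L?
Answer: 68/3 ≈ 22.667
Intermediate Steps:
M = 2 (M = 4*0 + 2 = 0 + 2 = 2)
m = 14 (m = -4 - 6*(-3) = -4 - 1*(-18) = -4 + 18 = 14)
M*m + 16/(-3) = 2*14 + 16/(-3) = 28 + 16*(-1/3) = 28 - 16/3 = 68/3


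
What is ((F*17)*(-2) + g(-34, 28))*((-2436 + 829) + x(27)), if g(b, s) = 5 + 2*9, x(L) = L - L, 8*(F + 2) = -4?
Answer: -173556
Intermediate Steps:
F = -5/2 (F = -2 + (1/8)*(-4) = -2 - 1/2 = -5/2 ≈ -2.5000)
x(L) = 0
g(b, s) = 23 (g(b, s) = 5 + 18 = 23)
((F*17)*(-2) + g(-34, 28))*((-2436 + 829) + x(27)) = (-5/2*17*(-2) + 23)*((-2436 + 829) + 0) = (-85/2*(-2) + 23)*(-1607 + 0) = (85 + 23)*(-1607) = 108*(-1607) = -173556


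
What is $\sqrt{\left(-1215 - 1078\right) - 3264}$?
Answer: $i \sqrt{5557} \approx 74.545 i$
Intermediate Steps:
$\sqrt{\left(-1215 - 1078\right) - 3264} = \sqrt{-2293 - 3264} = \sqrt{-5557} = i \sqrt{5557}$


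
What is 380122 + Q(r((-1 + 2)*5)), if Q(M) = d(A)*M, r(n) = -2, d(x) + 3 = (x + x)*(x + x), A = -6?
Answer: 379840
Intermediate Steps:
d(x) = -3 + 4*x² (d(x) = -3 + (x + x)*(x + x) = -3 + (2*x)*(2*x) = -3 + 4*x²)
Q(M) = 141*M (Q(M) = (-3 + 4*(-6)²)*M = (-3 + 4*36)*M = (-3 + 144)*M = 141*M)
380122 + Q(r((-1 + 2)*5)) = 380122 + 141*(-2) = 380122 - 282 = 379840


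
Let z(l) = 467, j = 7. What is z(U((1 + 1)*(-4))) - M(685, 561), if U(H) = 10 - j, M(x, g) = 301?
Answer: 166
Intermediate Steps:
U(H) = 3 (U(H) = 10 - 1*7 = 10 - 7 = 3)
z(U((1 + 1)*(-4))) - M(685, 561) = 467 - 1*301 = 467 - 301 = 166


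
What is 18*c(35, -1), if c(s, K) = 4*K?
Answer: -72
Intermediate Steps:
18*c(35, -1) = 18*(4*(-1)) = 18*(-4) = -72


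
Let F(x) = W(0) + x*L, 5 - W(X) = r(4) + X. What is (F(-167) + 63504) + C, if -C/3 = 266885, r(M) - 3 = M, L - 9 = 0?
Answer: -738656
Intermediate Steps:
L = 9 (L = 9 + 0 = 9)
r(M) = 3 + M
C = -800655 (C = -3*266885 = -800655)
W(X) = -2 - X (W(X) = 5 - ((3 + 4) + X) = 5 - (7 + X) = 5 + (-7 - X) = -2 - X)
F(x) = -2 + 9*x (F(x) = (-2 - 1*0) + x*9 = (-2 + 0) + 9*x = -2 + 9*x)
(F(-167) + 63504) + C = ((-2 + 9*(-167)) + 63504) - 800655 = ((-2 - 1503) + 63504) - 800655 = (-1505 + 63504) - 800655 = 61999 - 800655 = -738656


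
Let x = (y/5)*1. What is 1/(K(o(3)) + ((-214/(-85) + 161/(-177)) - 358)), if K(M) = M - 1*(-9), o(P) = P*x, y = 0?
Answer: -15045/5226512 ≈ -0.0028786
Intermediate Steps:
x = 0 (x = (0/5)*1 = (0*(1/5))*1 = 0*1 = 0)
o(P) = 0 (o(P) = P*0 = 0)
K(M) = 9 + M (K(M) = M + 9 = 9 + M)
1/(K(o(3)) + ((-214/(-85) + 161/(-177)) - 358)) = 1/((9 + 0) + ((-214/(-85) + 161/(-177)) - 358)) = 1/(9 + ((-214*(-1/85) + 161*(-1/177)) - 358)) = 1/(9 + ((214/85 - 161/177) - 358)) = 1/(9 + (24193/15045 - 358)) = 1/(9 - 5361917/15045) = 1/(-5226512/15045) = -15045/5226512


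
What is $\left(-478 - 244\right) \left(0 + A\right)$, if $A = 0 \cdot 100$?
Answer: $0$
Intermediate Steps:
$A = 0$
$\left(-478 - 244\right) \left(0 + A\right) = \left(-478 - 244\right) \left(0 + 0\right) = \left(-722\right) 0 = 0$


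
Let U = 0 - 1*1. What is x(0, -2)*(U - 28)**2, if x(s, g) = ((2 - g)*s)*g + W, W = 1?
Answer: 841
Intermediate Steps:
x(s, g) = 1 + g*s*(2 - g) (x(s, g) = ((2 - g)*s)*g + 1 = (s*(2 - g))*g + 1 = g*s*(2 - g) + 1 = 1 + g*s*(2 - g))
U = -1 (U = 0 - 1 = -1)
x(0, -2)*(U - 28)**2 = (1 - 1*0*(-2)**2 + 2*(-2)*0)*(-1 - 28)**2 = (1 - 1*0*4 + 0)*(-29)**2 = (1 + 0 + 0)*841 = 1*841 = 841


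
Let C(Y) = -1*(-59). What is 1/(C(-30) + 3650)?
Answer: 1/3709 ≈ 0.00026961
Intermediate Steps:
C(Y) = 59
1/(C(-30) + 3650) = 1/(59 + 3650) = 1/3709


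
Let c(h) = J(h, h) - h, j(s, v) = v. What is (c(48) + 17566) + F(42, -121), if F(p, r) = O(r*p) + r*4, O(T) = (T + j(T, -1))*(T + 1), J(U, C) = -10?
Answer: 25843747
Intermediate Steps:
O(T) = (1 + T)*(-1 + T) (O(T) = (T - 1)*(T + 1) = (-1 + T)*(1 + T) = (1 + T)*(-1 + T))
c(h) = -10 - h
F(p, r) = -1 + 4*r + p**2*r**2 (F(p, r) = (-1 + (r*p)**2) + r*4 = (-1 + (p*r)**2) + 4*r = (-1 + p**2*r**2) + 4*r = -1 + 4*r + p**2*r**2)
(c(48) + 17566) + F(42, -121) = ((-10 - 1*48) + 17566) + (-1 + 4*(-121) + 42**2*(-121)**2) = ((-10 - 48) + 17566) + (-1 - 484 + 1764*14641) = (-58 + 17566) + (-1 - 484 + 25826724) = 17508 + 25826239 = 25843747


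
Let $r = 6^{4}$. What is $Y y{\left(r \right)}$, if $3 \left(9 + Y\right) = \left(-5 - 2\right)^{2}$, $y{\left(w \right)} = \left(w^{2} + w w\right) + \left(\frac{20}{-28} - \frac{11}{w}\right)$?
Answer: $\frac{335224407617}{13608} \approx 2.4634 \cdot 10^{7}$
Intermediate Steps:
$r = 1296$
$y{\left(w \right)} = - \frac{5}{7} - \frac{11}{w} + 2 w^{2}$ ($y{\left(w \right)} = \left(w^{2} + w^{2}\right) + \left(20 \left(- \frac{1}{28}\right) - \frac{11}{w}\right) = 2 w^{2} - \left(\frac{5}{7} + \frac{11}{w}\right) = - \frac{5}{7} - \frac{11}{w} + 2 w^{2}$)
$Y = \frac{22}{3}$ ($Y = -9 + \frac{\left(-5 - 2\right)^{2}}{3} = -9 + \frac{\left(-7\right)^{2}}{3} = -9 + \frac{1}{3} \cdot 49 = -9 + \frac{49}{3} = \frac{22}{3} \approx 7.3333$)
$Y y{\left(r \right)} = \frac{22 \left(- \frac{5}{7} - \frac{11}{1296} + 2 \cdot 1296^{2}\right)}{3} = \frac{22 \left(- \frac{5}{7} - \frac{11}{1296} + 2 \cdot 1679616\right)}{3} = \frac{22 \left(- \frac{5}{7} - \frac{11}{1296} + 3359232\right)}{3} = \frac{22}{3} \cdot \frac{30474946147}{9072} = \frac{335224407617}{13608}$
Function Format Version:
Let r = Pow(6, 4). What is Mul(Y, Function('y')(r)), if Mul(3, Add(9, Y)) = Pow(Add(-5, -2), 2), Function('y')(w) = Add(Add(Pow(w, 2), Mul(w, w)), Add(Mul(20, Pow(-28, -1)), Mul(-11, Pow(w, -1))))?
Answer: Rational(335224407617, 13608) ≈ 2.4634e+7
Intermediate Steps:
r = 1296
Function('y')(w) = Add(Rational(-5, 7), Mul(-11, Pow(w, -1)), Mul(2, Pow(w, 2))) (Function('y')(w) = Add(Add(Pow(w, 2), Pow(w, 2)), Add(Mul(20, Rational(-1, 28)), Mul(-11, Pow(w, -1)))) = Add(Mul(2, Pow(w, 2)), Add(Rational(-5, 7), Mul(-11, Pow(w, -1)))) = Add(Rational(-5, 7), Mul(-11, Pow(w, -1)), Mul(2, Pow(w, 2))))
Y = Rational(22, 3) (Y = Add(-9, Mul(Rational(1, 3), Pow(Add(-5, -2), 2))) = Add(-9, Mul(Rational(1, 3), Pow(-7, 2))) = Add(-9, Mul(Rational(1, 3), 49)) = Add(-9, Rational(49, 3)) = Rational(22, 3) ≈ 7.3333)
Mul(Y, Function('y')(r)) = Mul(Rational(22, 3), Add(Rational(-5, 7), Mul(-11, Pow(1296, -1)), Mul(2, Pow(1296, 2)))) = Mul(Rational(22, 3), Add(Rational(-5, 7), Mul(-11, Rational(1, 1296)), Mul(2, 1679616))) = Mul(Rational(22, 3), Add(Rational(-5, 7), Rational(-11, 1296), 3359232)) = Mul(Rational(22, 3), Rational(30474946147, 9072)) = Rational(335224407617, 13608)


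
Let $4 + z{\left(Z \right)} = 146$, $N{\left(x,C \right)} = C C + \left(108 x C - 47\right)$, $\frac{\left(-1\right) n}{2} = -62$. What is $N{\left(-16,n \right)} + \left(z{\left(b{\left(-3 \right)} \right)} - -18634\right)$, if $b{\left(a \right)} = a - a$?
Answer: $-180167$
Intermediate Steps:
$n = 124$ ($n = \left(-2\right) \left(-62\right) = 124$)
$N{\left(x,C \right)} = -47 + C^{2} + 108 C x$ ($N{\left(x,C \right)} = C^{2} + \left(108 C x - 47\right) = C^{2} + \left(-47 + 108 C x\right) = -47 + C^{2} + 108 C x$)
$b{\left(a \right)} = 0$
$z{\left(Z \right)} = 142$ ($z{\left(Z \right)} = -4 + 146 = 142$)
$N{\left(-16,n \right)} + \left(z{\left(b{\left(-3 \right)} \right)} - -18634\right) = \left(-47 + 124^{2} + 108 \cdot 124 \left(-16\right)\right) + \left(142 - -18634\right) = \left(-47 + 15376 - 214272\right) + \left(142 + 18634\right) = -198943 + 18776 = -180167$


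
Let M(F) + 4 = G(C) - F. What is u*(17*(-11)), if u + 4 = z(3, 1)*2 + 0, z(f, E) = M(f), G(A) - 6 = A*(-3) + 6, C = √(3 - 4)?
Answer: -1122 + 1122*I ≈ -1122.0 + 1122.0*I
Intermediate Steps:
C = I (C = √(-1) = I ≈ 1.0*I)
G(A) = 12 - 3*A (G(A) = 6 + (A*(-3) + 6) = 6 + (-3*A + 6) = 6 + (6 - 3*A) = 12 - 3*A)
M(F) = 8 - F - 3*I (M(F) = -4 + ((12 - 3*I) - F) = -4 + (12 - F - 3*I) = 8 - F - 3*I)
z(f, E) = 8 - f - 3*I
u = 6 - 6*I (u = -4 + ((8 - 1*3 - 3*I)*2 + 0) = -4 + ((8 - 3 - 3*I)*2 + 0) = -4 + ((5 - 3*I)*2 + 0) = -4 + ((10 - 6*I) + 0) = -4 + (10 - 6*I) = 6 - 6*I ≈ 6.0 - 6.0*I)
u*(17*(-11)) = (6 - 6*I)*(17*(-11)) = (6 - 6*I)*(-187) = -1122 + 1122*I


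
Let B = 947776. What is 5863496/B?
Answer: 732937/118472 ≈ 6.1866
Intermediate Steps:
5863496/B = 5863496/947776 = 5863496*(1/947776) = 732937/118472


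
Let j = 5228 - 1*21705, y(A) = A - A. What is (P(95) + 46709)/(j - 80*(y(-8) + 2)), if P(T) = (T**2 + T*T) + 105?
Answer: -64864/16637 ≈ -3.8988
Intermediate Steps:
P(T) = 105 + 2*T**2 (P(T) = (T**2 + T**2) + 105 = 2*T**2 + 105 = 105 + 2*T**2)
y(A) = 0
j = -16477 (j = 5228 - 21705 = -16477)
(P(95) + 46709)/(j - 80*(y(-8) + 2)) = ((105 + 2*95**2) + 46709)/(-16477 - 80*(0 + 2)) = ((105 + 2*9025) + 46709)/(-16477 - 80*2) = ((105 + 18050) + 46709)/(-16477 - 160) = (18155 + 46709)/(-16637) = 64864*(-1/16637) = -64864/16637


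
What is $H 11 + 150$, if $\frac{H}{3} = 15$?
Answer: $645$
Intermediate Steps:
$H = 45$ ($H = 3 \cdot 15 = 45$)
$H 11 + 150 = 45 \cdot 11 + 150 = 495 + 150 = 645$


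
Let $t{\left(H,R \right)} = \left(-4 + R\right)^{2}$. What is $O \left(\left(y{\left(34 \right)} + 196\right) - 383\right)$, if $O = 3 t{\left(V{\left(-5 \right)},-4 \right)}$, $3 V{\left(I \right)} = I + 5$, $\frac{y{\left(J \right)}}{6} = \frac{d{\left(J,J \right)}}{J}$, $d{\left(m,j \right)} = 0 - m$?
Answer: $-37056$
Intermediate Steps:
$d{\left(m,j \right)} = - m$
$y{\left(J \right)} = -6$ ($y{\left(J \right)} = 6 \frac{\left(-1\right) J}{J} = 6 \left(-1\right) = -6$)
$V{\left(I \right)} = \frac{5}{3} + \frac{I}{3}$ ($V{\left(I \right)} = \frac{I + 5}{3} = \frac{5 + I}{3} = \frac{5}{3} + \frac{I}{3}$)
$O = 192$ ($O = 3 \left(-4 - 4\right)^{2} = 3 \left(-8\right)^{2} = 3 \cdot 64 = 192$)
$O \left(\left(y{\left(34 \right)} + 196\right) - 383\right) = 192 \left(\left(-6 + 196\right) - 383\right) = 192 \left(190 - 383\right) = 192 \left(-193\right) = -37056$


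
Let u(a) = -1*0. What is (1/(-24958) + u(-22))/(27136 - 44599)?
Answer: 1/435841554 ≈ 2.2944e-9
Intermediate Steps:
u(a) = 0
(1/(-24958) + u(-22))/(27136 - 44599) = (1/(-24958) + 0)/(27136 - 44599) = (-1/24958 + 0)/(-17463) = -1/24958*(-1/17463) = 1/435841554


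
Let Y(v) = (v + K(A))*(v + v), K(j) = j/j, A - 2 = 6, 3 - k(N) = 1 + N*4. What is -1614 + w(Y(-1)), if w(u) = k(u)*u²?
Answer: -1614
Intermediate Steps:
k(N) = 2 - 4*N (k(N) = 3 - (1 + N*4) = 3 - (1 + 4*N) = 3 + (-1 - 4*N) = 2 - 4*N)
A = 8 (A = 2 + 6 = 8)
K(j) = 1
Y(v) = 2*v*(1 + v) (Y(v) = (v + 1)*(v + v) = (1 + v)*(2*v) = 2*v*(1 + v))
w(u) = u²*(2 - 4*u) (w(u) = (2 - 4*u)*u² = u²*(2 - 4*u))
-1614 + w(Y(-1)) = -1614 + (2*(-1)*(1 - 1))²*(2 - 8*(-1)*(1 - 1)) = -1614 + (2*(-1)*0)²*(2 - 8*(-1)*0) = -1614 + 0²*(2 - 4*0) = -1614 + 0*(2 + 0) = -1614 + 0*2 = -1614 + 0 = -1614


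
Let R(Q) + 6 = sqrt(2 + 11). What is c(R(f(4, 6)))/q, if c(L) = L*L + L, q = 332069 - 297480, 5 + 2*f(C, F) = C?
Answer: 43/34589 - 11*sqrt(13)/34589 ≈ 9.6532e-5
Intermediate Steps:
f(C, F) = -5/2 + C/2
R(Q) = -6 + sqrt(13) (R(Q) = -6 + sqrt(2 + 11) = -6 + sqrt(13))
q = 34589
c(L) = L + L**2 (c(L) = L**2 + L = L + L**2)
c(R(f(4, 6)))/q = ((-6 + sqrt(13))*(1 + (-6 + sqrt(13))))/34589 = ((-6 + sqrt(13))*(-5 + sqrt(13)))*(1/34589) = (-6 + sqrt(13))*(-5 + sqrt(13))/34589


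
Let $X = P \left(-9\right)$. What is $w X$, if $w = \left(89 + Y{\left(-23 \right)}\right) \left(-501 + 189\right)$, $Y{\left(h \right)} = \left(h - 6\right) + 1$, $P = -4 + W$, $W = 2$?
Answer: $-342576$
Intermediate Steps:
$P = -2$ ($P = -4 + 2 = -2$)
$Y{\left(h \right)} = -5 + h$ ($Y{\left(h \right)} = \left(-6 + h\right) + 1 = -5 + h$)
$w = -19032$ ($w = \left(89 - 28\right) \left(-501 + 189\right) = \left(89 - 28\right) \left(-312\right) = 61 \left(-312\right) = -19032$)
$X = 18$ ($X = \left(-2\right) \left(-9\right) = 18$)
$w X = \left(-19032\right) 18 = -342576$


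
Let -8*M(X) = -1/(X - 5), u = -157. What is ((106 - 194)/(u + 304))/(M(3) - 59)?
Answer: 1408/138915 ≈ 0.010136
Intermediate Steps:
M(X) = 1/(8*(-5 + X)) (M(X) = -(-1)/(8*(X - 5)) = -(-1)/(8*(-5 + X)) = 1/(8*(-5 + X)))
((106 - 194)/(u + 304))/(M(3) - 59) = ((106 - 194)/(-157 + 304))/(1/(8*(-5 + 3)) - 59) = (-88/147)/((1/8)/(-2) - 59) = (-88*1/147)/((1/8)*(-1/2) - 59) = -88/147/(-1/16 - 59) = -88/147/(-945/16) = -16/945*(-88/147) = 1408/138915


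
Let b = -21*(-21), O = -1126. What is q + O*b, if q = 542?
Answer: -496024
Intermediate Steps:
b = 441
q + O*b = 542 - 1126*441 = 542 - 496566 = -496024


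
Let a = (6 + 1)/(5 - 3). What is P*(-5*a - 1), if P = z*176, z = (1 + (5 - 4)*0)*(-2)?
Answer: 6512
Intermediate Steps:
a = 7/2 ≈ 3.5000
z = -2 (z = (1 + 1*0)*(-2) = (1 + 0)*(-2) = 1*(-2) = -2)
P = -352 (P = -2*176 = -352)
P*(-5*a - 1) = -352*(-5*7/2 - 1) = -352*(-35/2 - 1) = -352*(-37/2) = 6512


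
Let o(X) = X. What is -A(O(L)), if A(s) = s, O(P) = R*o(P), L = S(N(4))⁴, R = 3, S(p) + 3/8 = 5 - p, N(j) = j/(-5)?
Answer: -6652121763/2560000 ≈ -2598.5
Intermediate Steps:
N(j) = -j/5 (N(j) = j*(-⅕) = -j/5)
S(p) = 37/8 - p (S(p) = -3/8 + (5 - p) = 37/8 - p)
L = 2217373921/2560000 (L = (37/8 - (-1)*4/5)⁴ = (37/8 - 1*(-⅘))⁴ = (37/8 + ⅘)⁴ = (217/40)⁴ = 2217373921/2560000 ≈ 866.16)
O(P) = 3*P
-A(O(L)) = -3*2217373921/2560000 = -1*6652121763/2560000 = -6652121763/2560000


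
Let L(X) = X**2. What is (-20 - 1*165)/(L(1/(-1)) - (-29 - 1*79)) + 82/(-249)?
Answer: -55003/27141 ≈ -2.0266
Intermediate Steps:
(-20 - 1*165)/(L(1/(-1)) - (-29 - 1*79)) + 82/(-249) = (-20 - 1*165)/((1/(-1))**2 - (-29 - 1*79)) + 82/(-249) = (-20 - 165)/((-1)**2 - (-29 - 79)) + 82*(-1/249) = -185/(1 - 1*(-108)) - 82/249 = -185/(1 + 108) - 82/249 = -185/109 - 82/249 = -55003/27141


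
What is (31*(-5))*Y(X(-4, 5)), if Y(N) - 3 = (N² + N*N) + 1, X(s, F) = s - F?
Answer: -25730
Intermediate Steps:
Y(N) = 4 + 2*N² (Y(N) = 3 + ((N² + N*N) + 1) = 3 + ((N² + N²) + 1) = 3 + (2*N² + 1) = 3 + (1 + 2*N²) = 4 + 2*N²)
(31*(-5))*Y(X(-4, 5)) = (31*(-5))*(4 + 2*(-4 - 1*5)²) = -155*(4 + 2*(-4 - 5)²) = -155*(4 + 2*(-9)²) = -155*(4 + 2*81) = -155*(4 + 162) = -155*166 = -25730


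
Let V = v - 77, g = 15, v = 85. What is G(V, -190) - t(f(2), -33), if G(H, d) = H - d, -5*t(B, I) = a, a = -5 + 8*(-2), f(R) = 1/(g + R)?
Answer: 969/5 ≈ 193.80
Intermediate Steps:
f(R) = 1/(15 + R)
a = -21 (a = -5 - 16 = -21)
t(B, I) = 21/5 (t(B, I) = -1/5*(-21) = 21/5)
V = 8 (V = 85 - 77 = 8)
G(V, -190) - t(f(2), -33) = (8 - 1*(-190)) - 1*21/5 = (8 + 190) - 21/5 = 198 - 21/5 = 969/5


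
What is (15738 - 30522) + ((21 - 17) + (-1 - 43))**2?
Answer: -13184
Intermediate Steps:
(15738 - 30522) + ((21 - 17) + (-1 - 43))**2 = -14784 + (4 - 44)**2 = -14784 + (-40)**2 = -14784 + 1600 = -13184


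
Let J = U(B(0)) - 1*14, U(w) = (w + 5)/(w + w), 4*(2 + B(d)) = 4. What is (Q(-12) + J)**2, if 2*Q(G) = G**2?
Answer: 3136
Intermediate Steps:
Q(G) = G**2/2
B(d) = -1 (B(d) = -2 + (1/4)*4 = -2 + 1 = -1)
U(w) = (5 + w)/(2*w) (U(w) = (5 + w)/((2*w)) = (5 + w)*(1/(2*w)) = (5 + w)/(2*w))
J = -16 (J = (1/2)*(5 - 1)/(-1) - 1*14 = (1/2)*(-1)*4 - 14 = -2 - 14 = -16)
(Q(-12) + J)**2 = ((1/2)*(-12)**2 - 16)**2 = ((1/2)*144 - 16)**2 = (72 - 16)**2 = 56**2 = 3136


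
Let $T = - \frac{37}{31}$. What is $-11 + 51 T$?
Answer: $- \frac{2228}{31} \approx -71.871$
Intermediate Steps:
$T = - \frac{37}{31}$ ($T = \left(-37\right) \frac{1}{31} = - \frac{37}{31} \approx -1.1935$)
$-11 + 51 T = -11 + 51 \left(- \frac{37}{31}\right) = -11 - \frac{1887}{31} = - \frac{2228}{31}$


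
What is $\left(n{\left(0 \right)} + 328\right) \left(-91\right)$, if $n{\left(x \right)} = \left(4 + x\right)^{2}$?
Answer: $-31304$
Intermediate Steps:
$\left(n{\left(0 \right)} + 328\right) \left(-91\right) = \left(\left(4 + 0\right)^{2} + 328\right) \left(-91\right) = \left(4^{2} + 328\right) \left(-91\right) = \left(16 + 328\right) \left(-91\right) = 344 \left(-91\right) = -31304$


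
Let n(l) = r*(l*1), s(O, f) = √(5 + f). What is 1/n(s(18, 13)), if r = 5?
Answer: √2/30 ≈ 0.047140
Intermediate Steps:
n(l) = 5*l (n(l) = 5*(l*1) = 5*l)
1/n(s(18, 13)) = 1/(5*√(5 + 13)) = 1/(5*√18) = 1/(5*(3*√2)) = 1/(15*√2) = √2/30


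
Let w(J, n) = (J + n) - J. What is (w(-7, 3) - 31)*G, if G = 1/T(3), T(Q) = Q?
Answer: -28/3 ≈ -9.3333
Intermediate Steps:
w(J, n) = n
G = ⅓ (G = 1/3 = ⅓ ≈ 0.33333)
(w(-7, 3) - 31)*G = (3 - 31)*(⅓) = -28*⅓ = -28/3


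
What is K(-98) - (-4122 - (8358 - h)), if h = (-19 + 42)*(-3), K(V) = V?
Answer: 12451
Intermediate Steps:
h = -69 (h = 23*(-3) = -69)
K(-98) - (-4122 - (8358 - h)) = -98 - (-4122 - (8358 - 1*(-69))) = -98 - (-4122 - (8358 + 69)) = -98 - (-4122 - 1*8427) = -98 - (-4122 - 8427) = -98 - 1*(-12549) = -98 + 12549 = 12451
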